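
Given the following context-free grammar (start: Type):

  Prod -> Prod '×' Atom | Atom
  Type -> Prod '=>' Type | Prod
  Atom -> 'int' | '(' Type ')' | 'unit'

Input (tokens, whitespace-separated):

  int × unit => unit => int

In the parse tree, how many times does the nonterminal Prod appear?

4

[Type [Prod [Prod [Atom int]] × [Atom unit]] => [Type [Prod [Atom unit]] => [Type [Prod [Atom int]]]]]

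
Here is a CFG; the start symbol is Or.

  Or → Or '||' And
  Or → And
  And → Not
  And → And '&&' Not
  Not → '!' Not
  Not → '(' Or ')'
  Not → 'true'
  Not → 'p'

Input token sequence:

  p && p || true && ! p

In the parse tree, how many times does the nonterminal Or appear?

2

[Or [Or [And [And [Not p]] && [Not p]]] || [And [And [Not true]] && [Not ! [Not p]]]]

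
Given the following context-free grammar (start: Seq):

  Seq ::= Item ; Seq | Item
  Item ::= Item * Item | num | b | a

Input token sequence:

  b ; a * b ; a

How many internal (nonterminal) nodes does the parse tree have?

[Seq [Item b] ; [Seq [Item [Item a] * [Item b]] ; [Seq [Item a]]]]

8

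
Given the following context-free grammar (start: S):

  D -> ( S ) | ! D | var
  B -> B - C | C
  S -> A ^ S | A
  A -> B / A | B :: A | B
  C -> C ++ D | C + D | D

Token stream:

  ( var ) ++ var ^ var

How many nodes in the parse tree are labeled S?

3

[S [A [B [C [C [D ( [S [A [B [C [D var]]]]] )]] ++ [D var]]]] ^ [S [A [B [C [D var]]]]]]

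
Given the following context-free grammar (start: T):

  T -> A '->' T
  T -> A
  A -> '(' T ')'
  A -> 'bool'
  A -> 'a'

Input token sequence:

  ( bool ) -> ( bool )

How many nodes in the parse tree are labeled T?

4

[T [A ( [T [A bool]] )] -> [T [A ( [T [A bool]] )]]]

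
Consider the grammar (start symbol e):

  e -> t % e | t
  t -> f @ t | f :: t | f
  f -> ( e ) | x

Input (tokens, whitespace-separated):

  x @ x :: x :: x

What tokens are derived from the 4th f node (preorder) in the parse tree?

x

[e [t [f x] @ [t [f x] :: [t [f x] :: [t [f x]]]]]]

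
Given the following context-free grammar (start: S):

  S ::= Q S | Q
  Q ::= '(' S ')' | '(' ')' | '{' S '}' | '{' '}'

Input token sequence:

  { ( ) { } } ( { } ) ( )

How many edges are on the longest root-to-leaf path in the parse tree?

[S [Q { [S [Q ( )] [S [Q { }]]] }] [S [Q ( [S [Q { }]] )] [S [Q ( )]]]]

5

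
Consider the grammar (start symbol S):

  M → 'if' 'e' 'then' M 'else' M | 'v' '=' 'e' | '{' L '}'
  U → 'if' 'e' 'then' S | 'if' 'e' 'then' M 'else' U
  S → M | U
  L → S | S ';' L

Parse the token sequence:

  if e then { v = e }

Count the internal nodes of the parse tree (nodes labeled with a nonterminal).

[S [U if e then [S [M { [L [S [M v = e]]] }]]]]

7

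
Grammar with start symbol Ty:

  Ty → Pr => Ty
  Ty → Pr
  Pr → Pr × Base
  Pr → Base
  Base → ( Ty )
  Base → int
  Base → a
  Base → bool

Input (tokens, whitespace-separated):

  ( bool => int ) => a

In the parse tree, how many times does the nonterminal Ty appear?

4

[Ty [Pr [Base ( [Ty [Pr [Base bool]] => [Ty [Pr [Base int]]]] )]] => [Ty [Pr [Base a]]]]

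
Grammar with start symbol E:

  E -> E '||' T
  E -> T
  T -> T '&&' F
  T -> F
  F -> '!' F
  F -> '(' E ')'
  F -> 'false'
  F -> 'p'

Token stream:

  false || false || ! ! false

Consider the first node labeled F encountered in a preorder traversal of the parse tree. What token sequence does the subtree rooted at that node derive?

[E [E [E [T [F false]]] || [T [F false]]] || [T [F ! [F ! [F false]]]]]

false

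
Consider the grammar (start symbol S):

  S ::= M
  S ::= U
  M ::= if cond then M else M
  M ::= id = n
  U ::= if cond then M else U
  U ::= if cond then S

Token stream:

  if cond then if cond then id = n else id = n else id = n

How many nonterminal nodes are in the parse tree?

[S [M if cond then [M if cond then [M id = n] else [M id = n]] else [M id = n]]]

6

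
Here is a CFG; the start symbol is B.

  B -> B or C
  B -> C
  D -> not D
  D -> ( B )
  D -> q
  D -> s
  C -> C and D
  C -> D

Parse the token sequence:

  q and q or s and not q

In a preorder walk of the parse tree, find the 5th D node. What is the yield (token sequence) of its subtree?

q

[B [B [C [C [D q]] and [D q]]] or [C [C [D s]] and [D not [D q]]]]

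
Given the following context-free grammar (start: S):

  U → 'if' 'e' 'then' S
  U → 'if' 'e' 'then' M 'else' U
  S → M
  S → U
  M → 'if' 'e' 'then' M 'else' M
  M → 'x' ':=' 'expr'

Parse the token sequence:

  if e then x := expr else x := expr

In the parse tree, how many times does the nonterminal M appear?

3

[S [M if e then [M x := expr] else [M x := expr]]]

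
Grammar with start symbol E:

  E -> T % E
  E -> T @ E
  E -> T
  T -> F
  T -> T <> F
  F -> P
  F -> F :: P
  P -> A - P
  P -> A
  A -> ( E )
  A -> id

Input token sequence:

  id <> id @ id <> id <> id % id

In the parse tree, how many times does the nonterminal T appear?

6

[E [T [T [F [P [A id]]]] <> [F [P [A id]]]] @ [E [T [T [T [F [P [A id]]]] <> [F [P [A id]]]] <> [F [P [A id]]]] % [E [T [F [P [A id]]]]]]]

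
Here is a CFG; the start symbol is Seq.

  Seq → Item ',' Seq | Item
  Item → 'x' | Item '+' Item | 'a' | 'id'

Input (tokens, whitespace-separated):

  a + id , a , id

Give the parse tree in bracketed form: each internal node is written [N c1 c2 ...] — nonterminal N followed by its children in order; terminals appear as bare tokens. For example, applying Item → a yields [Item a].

[Seq [Item [Item a] + [Item id]] , [Seq [Item a] , [Seq [Item id]]]]

Seq
Item , Seq
Item + Item , Seq
a + Item , Seq
a + id , Seq
a + id , Item , Seq
a + id , a , Seq
a + id , a , Item
a + id , a , id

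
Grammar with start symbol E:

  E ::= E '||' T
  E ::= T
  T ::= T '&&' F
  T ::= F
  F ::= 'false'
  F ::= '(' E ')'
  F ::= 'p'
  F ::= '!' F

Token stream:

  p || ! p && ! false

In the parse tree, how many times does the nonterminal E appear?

[E [E [T [F p]]] || [T [T [F ! [F p]]] && [F ! [F false]]]]

2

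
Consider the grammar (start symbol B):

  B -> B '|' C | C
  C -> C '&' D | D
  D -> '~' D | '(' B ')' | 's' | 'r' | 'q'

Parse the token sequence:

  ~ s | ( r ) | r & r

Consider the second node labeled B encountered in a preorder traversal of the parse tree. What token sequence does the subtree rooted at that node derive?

[B [B [B [C [D ~ [D s]]]] | [C [D ( [B [C [D r]]] )]]] | [C [C [D r]] & [D r]]]

~ s | ( r )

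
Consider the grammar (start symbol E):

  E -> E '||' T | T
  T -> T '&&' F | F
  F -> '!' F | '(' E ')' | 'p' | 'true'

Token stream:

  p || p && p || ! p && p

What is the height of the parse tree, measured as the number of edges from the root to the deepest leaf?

5

[E [E [E [T [F p]]] || [T [T [F p]] && [F p]]] || [T [T [F ! [F p]]] && [F p]]]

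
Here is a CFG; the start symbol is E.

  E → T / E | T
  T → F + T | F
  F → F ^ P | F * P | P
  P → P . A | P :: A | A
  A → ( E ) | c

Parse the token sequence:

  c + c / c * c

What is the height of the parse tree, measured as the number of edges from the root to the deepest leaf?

[E [T [F [P [A c]]] + [T [F [P [A c]]]]] / [E [T [F [F [P [A c]]] * [P [A c]]]]]]

7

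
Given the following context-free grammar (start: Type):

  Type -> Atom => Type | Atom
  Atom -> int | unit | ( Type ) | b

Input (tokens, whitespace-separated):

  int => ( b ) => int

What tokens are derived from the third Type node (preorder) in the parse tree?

[Type [Atom int] => [Type [Atom ( [Type [Atom b]] )] => [Type [Atom int]]]]

b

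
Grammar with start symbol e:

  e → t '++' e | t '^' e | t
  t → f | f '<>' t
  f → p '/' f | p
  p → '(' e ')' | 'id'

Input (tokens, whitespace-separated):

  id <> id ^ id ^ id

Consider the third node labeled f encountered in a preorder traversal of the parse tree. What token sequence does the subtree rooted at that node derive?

id

[e [t [f [p id]] <> [t [f [p id]]]] ^ [e [t [f [p id]]] ^ [e [t [f [p id]]]]]]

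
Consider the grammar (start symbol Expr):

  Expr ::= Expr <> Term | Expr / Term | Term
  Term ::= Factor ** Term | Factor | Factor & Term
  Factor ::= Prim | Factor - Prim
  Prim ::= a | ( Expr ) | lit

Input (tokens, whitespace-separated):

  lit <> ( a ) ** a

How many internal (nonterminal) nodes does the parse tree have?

15

[Expr [Expr [Term [Factor [Prim lit]]]] <> [Term [Factor [Prim ( [Expr [Term [Factor [Prim a]]]] )]] ** [Term [Factor [Prim a]]]]]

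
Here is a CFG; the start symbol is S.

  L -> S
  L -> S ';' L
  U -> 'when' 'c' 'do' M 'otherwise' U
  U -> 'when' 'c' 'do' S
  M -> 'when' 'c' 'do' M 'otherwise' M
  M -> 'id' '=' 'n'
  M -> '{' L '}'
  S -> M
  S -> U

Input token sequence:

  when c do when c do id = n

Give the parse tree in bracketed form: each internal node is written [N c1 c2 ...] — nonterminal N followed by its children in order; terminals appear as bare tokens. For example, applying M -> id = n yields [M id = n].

[S [U when c do [S [U when c do [S [M id = n]]]]]]

S
U
when c do S
when c do U
when c do when c do S
when c do when c do M
when c do when c do id = n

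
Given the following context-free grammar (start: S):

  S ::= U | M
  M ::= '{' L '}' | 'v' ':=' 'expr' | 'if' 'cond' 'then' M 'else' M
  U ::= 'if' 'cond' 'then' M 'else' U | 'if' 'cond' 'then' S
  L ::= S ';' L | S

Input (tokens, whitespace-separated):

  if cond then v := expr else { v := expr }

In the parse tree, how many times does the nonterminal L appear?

[S [M if cond then [M v := expr] else [M { [L [S [M v := expr]]] }]]]

1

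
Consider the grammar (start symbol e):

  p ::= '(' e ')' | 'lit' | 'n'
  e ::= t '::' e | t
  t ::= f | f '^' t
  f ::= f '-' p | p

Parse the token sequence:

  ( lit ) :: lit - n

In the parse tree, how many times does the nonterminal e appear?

[e [t [f [p ( [e [t [f [p lit]]]] )]]] :: [e [t [f [f [p lit]] - [p n]]]]]

3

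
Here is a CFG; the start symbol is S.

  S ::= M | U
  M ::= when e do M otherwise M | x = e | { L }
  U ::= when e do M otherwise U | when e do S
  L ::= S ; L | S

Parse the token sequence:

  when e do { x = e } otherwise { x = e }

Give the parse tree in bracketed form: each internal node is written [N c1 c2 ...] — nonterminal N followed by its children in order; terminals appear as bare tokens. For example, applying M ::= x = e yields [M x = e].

S
M
when e do M otherwise M
when e do { L } otherwise M
when e do { S } otherwise M
when e do { M } otherwise M
when e do { x = e } otherwise M
when e do { x = e } otherwise { L }
when e do { x = e } otherwise { S }
when e do { x = e } otherwise { M }
when e do { x = e } otherwise { x = e }

[S [M when e do [M { [L [S [M x = e]]] }] otherwise [M { [L [S [M x = e]]] }]]]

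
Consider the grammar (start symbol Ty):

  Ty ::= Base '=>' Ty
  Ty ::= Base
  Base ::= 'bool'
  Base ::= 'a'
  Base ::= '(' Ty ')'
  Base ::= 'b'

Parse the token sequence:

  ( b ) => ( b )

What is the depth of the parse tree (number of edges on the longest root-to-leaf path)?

[Ty [Base ( [Ty [Base b]] )] => [Ty [Base ( [Ty [Base b]] )]]]

5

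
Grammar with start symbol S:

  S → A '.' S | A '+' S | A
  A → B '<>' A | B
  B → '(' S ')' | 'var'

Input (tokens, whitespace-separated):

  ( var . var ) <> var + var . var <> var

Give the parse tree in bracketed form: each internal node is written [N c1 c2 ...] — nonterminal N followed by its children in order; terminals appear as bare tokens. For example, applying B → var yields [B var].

[S [A [B ( [S [A [B var]] . [S [A [B var]]]] )] <> [A [B var]]] + [S [A [B var]] . [S [A [B var] <> [A [B var]]]]]]

S
A + S
B <> A + S
( S ) <> A + S
( A . S ) <> A + S
( B . S ) <> A + S
( var . S ) <> A + S
( var . A ) <> A + S
( var . B ) <> A + S
( var . var ) <> A + S
( var . var ) <> B + S
( var . var ) <> var + S
( var . var ) <> var + A . S
( var . var ) <> var + B . S
( var . var ) <> var + var . S
( var . var ) <> var + var . A
( var . var ) <> var + var . B <> A
( var . var ) <> var + var . var <> A
( var . var ) <> var + var . var <> B
( var . var ) <> var + var . var <> var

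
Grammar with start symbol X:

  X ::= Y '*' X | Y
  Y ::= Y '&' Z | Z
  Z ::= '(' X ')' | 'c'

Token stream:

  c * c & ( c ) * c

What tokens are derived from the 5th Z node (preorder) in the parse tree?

[X [Y [Z c]] * [X [Y [Y [Z c]] & [Z ( [X [Y [Z c]]] )]] * [X [Y [Z c]]]]]

c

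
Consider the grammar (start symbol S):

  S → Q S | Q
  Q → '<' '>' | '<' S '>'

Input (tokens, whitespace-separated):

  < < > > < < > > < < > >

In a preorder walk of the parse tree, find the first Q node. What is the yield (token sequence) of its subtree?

< < > >

[S [Q < [S [Q < >]] >] [S [Q < [S [Q < >]] >] [S [Q < [S [Q < >]] >]]]]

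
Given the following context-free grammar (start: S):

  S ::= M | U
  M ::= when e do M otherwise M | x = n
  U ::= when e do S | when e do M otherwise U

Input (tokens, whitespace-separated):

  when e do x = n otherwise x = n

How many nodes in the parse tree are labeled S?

[S [M when e do [M x = n] otherwise [M x = n]]]

1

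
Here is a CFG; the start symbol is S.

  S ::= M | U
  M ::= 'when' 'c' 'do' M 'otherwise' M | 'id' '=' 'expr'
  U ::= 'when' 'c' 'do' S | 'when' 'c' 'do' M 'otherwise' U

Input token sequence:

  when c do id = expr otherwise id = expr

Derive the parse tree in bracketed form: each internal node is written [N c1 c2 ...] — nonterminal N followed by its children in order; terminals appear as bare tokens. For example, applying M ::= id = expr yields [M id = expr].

[S [M when c do [M id = expr] otherwise [M id = expr]]]

S
M
when c do M otherwise M
when c do id = expr otherwise M
when c do id = expr otherwise id = expr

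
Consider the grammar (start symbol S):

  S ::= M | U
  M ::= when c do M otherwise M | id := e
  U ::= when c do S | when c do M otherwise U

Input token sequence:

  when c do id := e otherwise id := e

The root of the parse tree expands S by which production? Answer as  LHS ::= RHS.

S ::= M

[S [M when c do [M id := e] otherwise [M id := e]]]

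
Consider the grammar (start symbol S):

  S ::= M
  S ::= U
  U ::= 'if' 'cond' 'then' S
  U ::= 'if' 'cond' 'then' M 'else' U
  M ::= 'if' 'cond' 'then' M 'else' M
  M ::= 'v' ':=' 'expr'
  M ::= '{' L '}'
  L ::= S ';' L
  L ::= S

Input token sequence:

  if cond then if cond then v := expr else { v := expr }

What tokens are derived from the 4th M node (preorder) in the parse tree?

v := expr

[S [U if cond then [S [M if cond then [M v := expr] else [M { [L [S [M v := expr]]] }]]]]]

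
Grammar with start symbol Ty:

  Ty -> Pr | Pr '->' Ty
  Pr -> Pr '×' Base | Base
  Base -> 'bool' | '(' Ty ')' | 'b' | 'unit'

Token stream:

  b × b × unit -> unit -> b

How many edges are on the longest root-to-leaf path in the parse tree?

5

[Ty [Pr [Pr [Pr [Base b]] × [Base b]] × [Base unit]] -> [Ty [Pr [Base unit]] -> [Ty [Pr [Base b]]]]]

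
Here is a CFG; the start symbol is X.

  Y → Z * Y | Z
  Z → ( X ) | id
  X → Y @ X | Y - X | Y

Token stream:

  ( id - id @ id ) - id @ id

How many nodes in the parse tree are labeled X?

6

[X [Y [Z ( [X [Y [Z id]] - [X [Y [Z id]] @ [X [Y [Z id]]]]] )]] - [X [Y [Z id]] @ [X [Y [Z id]]]]]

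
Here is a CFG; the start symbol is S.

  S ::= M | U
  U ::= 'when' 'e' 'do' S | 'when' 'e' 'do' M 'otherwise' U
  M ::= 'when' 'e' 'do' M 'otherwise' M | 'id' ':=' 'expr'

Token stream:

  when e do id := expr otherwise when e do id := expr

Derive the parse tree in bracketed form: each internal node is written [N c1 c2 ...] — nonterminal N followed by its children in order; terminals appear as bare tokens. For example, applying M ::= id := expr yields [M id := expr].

[S [U when e do [M id := expr] otherwise [U when e do [S [M id := expr]]]]]

S
U
when e do M otherwise U
when e do id := expr otherwise U
when e do id := expr otherwise when e do S
when e do id := expr otherwise when e do M
when e do id := expr otherwise when e do id := expr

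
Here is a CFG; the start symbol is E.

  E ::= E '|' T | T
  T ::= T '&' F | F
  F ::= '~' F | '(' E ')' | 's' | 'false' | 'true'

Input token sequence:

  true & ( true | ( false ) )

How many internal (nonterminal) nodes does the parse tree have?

14

[E [T [T [F true]] & [F ( [E [E [T [F true]]] | [T [F ( [E [T [F false]]] )]]] )]]]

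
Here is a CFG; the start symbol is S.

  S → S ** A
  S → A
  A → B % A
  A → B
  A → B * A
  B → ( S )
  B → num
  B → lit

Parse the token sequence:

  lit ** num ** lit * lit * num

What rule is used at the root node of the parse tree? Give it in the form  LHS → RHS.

S → S ** A

[S [S [S [A [B lit]]] ** [A [B num]]] ** [A [B lit] * [A [B lit] * [A [B num]]]]]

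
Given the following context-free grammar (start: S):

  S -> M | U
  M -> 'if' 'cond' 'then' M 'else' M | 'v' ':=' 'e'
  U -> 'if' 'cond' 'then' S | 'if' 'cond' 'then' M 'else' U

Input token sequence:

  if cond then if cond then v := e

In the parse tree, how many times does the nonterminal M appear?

[S [U if cond then [S [U if cond then [S [M v := e]]]]]]

1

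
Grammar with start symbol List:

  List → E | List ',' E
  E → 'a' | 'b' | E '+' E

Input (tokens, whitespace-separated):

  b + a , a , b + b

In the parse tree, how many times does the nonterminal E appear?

[List [List [List [E [E b] + [E a]]] , [E a]] , [E [E b] + [E b]]]

7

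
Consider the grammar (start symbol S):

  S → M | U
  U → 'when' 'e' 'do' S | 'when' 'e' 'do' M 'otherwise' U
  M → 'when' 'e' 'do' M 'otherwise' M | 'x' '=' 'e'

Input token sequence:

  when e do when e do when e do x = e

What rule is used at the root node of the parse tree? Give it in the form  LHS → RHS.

[S [U when e do [S [U when e do [S [U when e do [S [M x = e]]]]]]]]

S → U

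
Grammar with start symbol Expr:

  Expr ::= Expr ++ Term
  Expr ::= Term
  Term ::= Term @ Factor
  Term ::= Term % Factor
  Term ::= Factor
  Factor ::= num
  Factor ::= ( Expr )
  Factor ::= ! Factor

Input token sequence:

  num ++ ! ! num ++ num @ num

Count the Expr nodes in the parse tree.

[Expr [Expr [Expr [Term [Factor num]]] ++ [Term [Factor ! [Factor ! [Factor num]]]]] ++ [Term [Term [Factor num]] @ [Factor num]]]

3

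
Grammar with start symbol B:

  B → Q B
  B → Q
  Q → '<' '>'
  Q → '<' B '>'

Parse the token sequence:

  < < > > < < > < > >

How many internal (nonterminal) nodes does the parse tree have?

10

[B [Q < [B [Q < >]] >] [B [Q < [B [Q < >] [B [Q < >]]] >]]]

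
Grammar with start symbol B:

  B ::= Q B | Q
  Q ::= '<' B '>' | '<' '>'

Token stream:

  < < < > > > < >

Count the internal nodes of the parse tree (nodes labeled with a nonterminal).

[B [Q < [B [Q < [B [Q < >]] >]] >] [B [Q < >]]]

8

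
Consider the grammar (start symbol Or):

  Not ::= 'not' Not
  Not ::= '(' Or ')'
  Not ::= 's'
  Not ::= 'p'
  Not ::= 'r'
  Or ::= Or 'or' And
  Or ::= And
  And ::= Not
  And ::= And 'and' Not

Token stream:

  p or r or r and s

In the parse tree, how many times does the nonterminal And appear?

4

[Or [Or [Or [And [Not p]]] or [And [Not r]]] or [And [And [Not r]] and [Not s]]]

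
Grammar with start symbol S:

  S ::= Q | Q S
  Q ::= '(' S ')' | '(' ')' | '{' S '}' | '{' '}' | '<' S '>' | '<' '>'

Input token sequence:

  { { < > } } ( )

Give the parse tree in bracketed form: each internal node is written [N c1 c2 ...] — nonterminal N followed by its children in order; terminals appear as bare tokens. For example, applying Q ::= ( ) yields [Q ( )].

S
Q S
{ S } S
{ Q } S
{ { S } } S
{ { Q } } S
{ { < > } } S
{ { < > } } Q
{ { < > } } ( )

[S [Q { [S [Q { [S [Q < >]] }]] }] [S [Q ( )]]]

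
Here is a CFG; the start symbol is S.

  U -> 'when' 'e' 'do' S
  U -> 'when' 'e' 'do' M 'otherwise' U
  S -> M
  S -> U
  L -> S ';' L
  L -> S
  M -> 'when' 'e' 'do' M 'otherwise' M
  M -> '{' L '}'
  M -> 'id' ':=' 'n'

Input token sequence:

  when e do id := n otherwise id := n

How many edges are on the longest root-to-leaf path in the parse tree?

3

[S [M when e do [M id := n] otherwise [M id := n]]]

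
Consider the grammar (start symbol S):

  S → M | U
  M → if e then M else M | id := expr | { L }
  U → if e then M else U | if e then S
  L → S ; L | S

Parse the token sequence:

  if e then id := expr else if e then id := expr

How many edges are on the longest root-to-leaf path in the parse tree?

5

[S [U if e then [M id := expr] else [U if e then [S [M id := expr]]]]]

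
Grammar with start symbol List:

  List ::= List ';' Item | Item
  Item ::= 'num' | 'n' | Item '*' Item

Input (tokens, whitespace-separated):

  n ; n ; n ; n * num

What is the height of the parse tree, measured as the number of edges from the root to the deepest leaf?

5

[List [List [List [List [Item n]] ; [Item n]] ; [Item n]] ; [Item [Item n] * [Item num]]]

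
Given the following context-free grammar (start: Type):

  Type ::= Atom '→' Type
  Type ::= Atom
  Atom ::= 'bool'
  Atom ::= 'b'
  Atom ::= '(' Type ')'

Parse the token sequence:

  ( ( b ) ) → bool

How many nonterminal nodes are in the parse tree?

8

[Type [Atom ( [Type [Atom ( [Type [Atom b]] )]] )] → [Type [Atom bool]]]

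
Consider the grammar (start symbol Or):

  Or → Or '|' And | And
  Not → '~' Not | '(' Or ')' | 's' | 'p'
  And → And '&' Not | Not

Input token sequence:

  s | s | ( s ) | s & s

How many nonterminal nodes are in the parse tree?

[Or [Or [Or [Or [And [Not s]]] | [And [Not s]]] | [And [Not ( [Or [And [Not s]]] )]]] | [And [And [Not s]] & [Not s]]]

17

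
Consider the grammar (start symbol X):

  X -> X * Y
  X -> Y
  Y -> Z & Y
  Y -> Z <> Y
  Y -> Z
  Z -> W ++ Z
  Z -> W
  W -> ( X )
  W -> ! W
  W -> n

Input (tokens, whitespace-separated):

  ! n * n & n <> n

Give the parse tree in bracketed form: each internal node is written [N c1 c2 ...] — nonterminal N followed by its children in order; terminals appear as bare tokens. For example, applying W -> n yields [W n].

[X [X [Y [Z [W ! [W n]]]]] * [Y [Z [W n]] & [Y [Z [W n]] <> [Y [Z [W n]]]]]]

X
X * Y
Y * Y
Z * Y
W * Y
! W * Y
! n * Y
! n * Z & Y
! n * W & Y
! n * n & Y
! n * n & Z <> Y
! n * n & W <> Y
! n * n & n <> Y
! n * n & n <> Z
! n * n & n <> W
! n * n & n <> n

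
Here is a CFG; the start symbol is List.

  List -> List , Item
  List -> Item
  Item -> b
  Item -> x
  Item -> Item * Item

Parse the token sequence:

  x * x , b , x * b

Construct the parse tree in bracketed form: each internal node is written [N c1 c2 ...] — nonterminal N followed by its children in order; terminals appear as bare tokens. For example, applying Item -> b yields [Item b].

List
List , Item
List , Item , Item
Item , Item , Item
Item * Item , Item , Item
x * Item , Item , Item
x * x , Item , Item
x * x , b , Item
x * x , b , Item * Item
x * x , b , x * Item
x * x , b , x * b

[List [List [List [Item [Item x] * [Item x]]] , [Item b]] , [Item [Item x] * [Item b]]]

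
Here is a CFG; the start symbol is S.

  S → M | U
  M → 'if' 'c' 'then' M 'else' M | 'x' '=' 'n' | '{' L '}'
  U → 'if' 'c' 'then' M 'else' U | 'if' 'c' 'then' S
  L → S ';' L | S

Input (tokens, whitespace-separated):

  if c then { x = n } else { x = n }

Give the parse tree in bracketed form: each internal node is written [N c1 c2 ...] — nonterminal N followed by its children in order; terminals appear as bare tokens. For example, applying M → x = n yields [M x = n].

[S [M if c then [M { [L [S [M x = n]]] }] else [M { [L [S [M x = n]]] }]]]

S
M
if c then M else M
if c then { L } else M
if c then { S } else M
if c then { M } else M
if c then { x = n } else M
if c then { x = n } else { L }
if c then { x = n } else { S }
if c then { x = n } else { M }
if c then { x = n } else { x = n }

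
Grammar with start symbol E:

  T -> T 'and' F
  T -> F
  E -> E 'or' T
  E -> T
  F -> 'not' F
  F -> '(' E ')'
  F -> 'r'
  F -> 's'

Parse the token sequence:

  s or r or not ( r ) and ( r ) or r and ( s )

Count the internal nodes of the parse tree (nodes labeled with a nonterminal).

26

[E [E [E [E [T [F s]]] or [T [F r]]] or [T [T [F not [F ( [E [T [F r]]] )]]] and [F ( [E [T [F r]]] )]]] or [T [T [F r]] and [F ( [E [T [F s]]] )]]]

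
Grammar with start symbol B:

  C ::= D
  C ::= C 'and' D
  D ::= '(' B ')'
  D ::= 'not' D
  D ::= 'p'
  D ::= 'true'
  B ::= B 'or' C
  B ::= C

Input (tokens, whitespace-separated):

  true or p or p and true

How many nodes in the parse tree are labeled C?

[B [B [B [C [D true]]] or [C [D p]]] or [C [C [D p]] and [D true]]]

4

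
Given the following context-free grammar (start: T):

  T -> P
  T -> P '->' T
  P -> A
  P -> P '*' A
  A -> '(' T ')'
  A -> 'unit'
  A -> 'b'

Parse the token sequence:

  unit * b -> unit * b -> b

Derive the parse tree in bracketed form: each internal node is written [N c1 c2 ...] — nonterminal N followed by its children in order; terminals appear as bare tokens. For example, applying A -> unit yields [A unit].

[T [P [P [A unit]] * [A b]] -> [T [P [P [A unit]] * [A b]] -> [T [P [A b]]]]]

T
P -> T
P * A -> T
A * A -> T
unit * A -> T
unit * b -> T
unit * b -> P -> T
unit * b -> P * A -> T
unit * b -> A * A -> T
unit * b -> unit * A -> T
unit * b -> unit * b -> T
unit * b -> unit * b -> P
unit * b -> unit * b -> A
unit * b -> unit * b -> b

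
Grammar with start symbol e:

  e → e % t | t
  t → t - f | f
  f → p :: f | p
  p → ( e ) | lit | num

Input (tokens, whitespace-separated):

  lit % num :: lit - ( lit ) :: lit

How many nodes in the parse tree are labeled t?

[e [e [t [f [p lit]]]] % [t [t [f [p num] :: [f [p lit]]]] - [f [p ( [e [t [f [p lit]]]] )] :: [f [p lit]]]]]

4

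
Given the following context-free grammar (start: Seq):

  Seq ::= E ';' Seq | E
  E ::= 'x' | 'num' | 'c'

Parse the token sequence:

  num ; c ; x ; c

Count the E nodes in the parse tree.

4

[Seq [E num] ; [Seq [E c] ; [Seq [E x] ; [Seq [E c]]]]]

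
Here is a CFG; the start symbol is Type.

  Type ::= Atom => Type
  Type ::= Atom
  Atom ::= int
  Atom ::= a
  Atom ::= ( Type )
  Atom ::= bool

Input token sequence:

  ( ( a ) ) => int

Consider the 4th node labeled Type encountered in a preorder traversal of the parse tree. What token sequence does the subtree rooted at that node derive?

[Type [Atom ( [Type [Atom ( [Type [Atom a]] )]] )] => [Type [Atom int]]]

int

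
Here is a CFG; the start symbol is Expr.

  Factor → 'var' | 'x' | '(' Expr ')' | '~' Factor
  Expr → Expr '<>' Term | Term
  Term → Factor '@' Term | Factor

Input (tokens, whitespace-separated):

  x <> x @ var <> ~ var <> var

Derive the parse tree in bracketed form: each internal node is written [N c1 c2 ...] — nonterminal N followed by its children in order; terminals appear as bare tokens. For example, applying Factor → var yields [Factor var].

Expr
Expr <> Term
Expr <> Term <> Term
Expr <> Term <> Term <> Term
Term <> Term <> Term <> Term
Factor <> Term <> Term <> Term
x <> Term <> Term <> Term
x <> Factor @ Term <> Term <> Term
x <> x @ Term <> Term <> Term
x <> x @ Factor <> Term <> Term
x <> x @ var <> Term <> Term
x <> x @ var <> Factor <> Term
x <> x @ var <> ~ Factor <> Term
x <> x @ var <> ~ var <> Term
x <> x @ var <> ~ var <> Factor
x <> x @ var <> ~ var <> var

[Expr [Expr [Expr [Expr [Term [Factor x]]] <> [Term [Factor x] @ [Term [Factor var]]]] <> [Term [Factor ~ [Factor var]]]] <> [Term [Factor var]]]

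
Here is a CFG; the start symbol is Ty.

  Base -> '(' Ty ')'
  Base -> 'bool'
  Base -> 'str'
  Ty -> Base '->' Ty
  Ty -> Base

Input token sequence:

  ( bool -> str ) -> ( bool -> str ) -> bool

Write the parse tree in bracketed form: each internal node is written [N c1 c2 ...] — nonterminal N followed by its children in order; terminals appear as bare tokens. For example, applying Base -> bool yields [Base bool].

Ty
Base -> Ty
( Ty ) -> Ty
( Base -> Ty ) -> Ty
( bool -> Ty ) -> Ty
( bool -> Base ) -> Ty
( bool -> str ) -> Ty
( bool -> str ) -> Base -> Ty
( bool -> str ) -> ( Ty ) -> Ty
( bool -> str ) -> ( Base -> Ty ) -> Ty
( bool -> str ) -> ( bool -> Ty ) -> Ty
( bool -> str ) -> ( bool -> Base ) -> Ty
( bool -> str ) -> ( bool -> str ) -> Ty
( bool -> str ) -> ( bool -> str ) -> Base
( bool -> str ) -> ( bool -> str ) -> bool

[Ty [Base ( [Ty [Base bool] -> [Ty [Base str]]] )] -> [Ty [Base ( [Ty [Base bool] -> [Ty [Base str]]] )] -> [Ty [Base bool]]]]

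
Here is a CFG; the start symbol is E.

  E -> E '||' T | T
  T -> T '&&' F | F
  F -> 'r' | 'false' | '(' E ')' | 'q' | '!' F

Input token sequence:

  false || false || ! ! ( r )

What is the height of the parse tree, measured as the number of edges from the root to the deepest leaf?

8

[E [E [E [T [F false]]] || [T [F false]]] || [T [F ! [F ! [F ( [E [T [F r]]] )]]]]]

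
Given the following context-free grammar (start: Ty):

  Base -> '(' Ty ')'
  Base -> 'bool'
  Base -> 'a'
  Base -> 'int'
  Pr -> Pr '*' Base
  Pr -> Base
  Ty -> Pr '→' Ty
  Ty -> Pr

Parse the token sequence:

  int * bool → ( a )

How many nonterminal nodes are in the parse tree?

11

[Ty [Pr [Pr [Base int]] * [Base bool]] → [Ty [Pr [Base ( [Ty [Pr [Base a]]] )]]]]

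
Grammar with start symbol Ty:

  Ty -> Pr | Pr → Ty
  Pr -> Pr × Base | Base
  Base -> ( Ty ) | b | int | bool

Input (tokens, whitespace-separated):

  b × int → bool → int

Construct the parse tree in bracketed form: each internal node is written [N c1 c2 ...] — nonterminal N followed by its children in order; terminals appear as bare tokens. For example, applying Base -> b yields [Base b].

[Ty [Pr [Pr [Base b]] × [Base int]] → [Ty [Pr [Base bool]] → [Ty [Pr [Base int]]]]]

Ty
Pr → Ty
Pr × Base → Ty
Base × Base → Ty
b × Base → Ty
b × int → Ty
b × int → Pr → Ty
b × int → Base → Ty
b × int → bool → Ty
b × int → bool → Pr
b × int → bool → Base
b × int → bool → int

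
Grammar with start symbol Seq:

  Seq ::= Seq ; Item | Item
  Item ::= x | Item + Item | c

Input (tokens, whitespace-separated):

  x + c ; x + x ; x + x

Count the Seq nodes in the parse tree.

3

[Seq [Seq [Seq [Item [Item x] + [Item c]]] ; [Item [Item x] + [Item x]]] ; [Item [Item x] + [Item x]]]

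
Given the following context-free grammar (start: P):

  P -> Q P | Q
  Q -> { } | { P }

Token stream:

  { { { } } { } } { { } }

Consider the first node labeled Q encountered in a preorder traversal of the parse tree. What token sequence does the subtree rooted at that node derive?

[P [Q { [P [Q { [P [Q { }]] }] [P [Q { }]]] }] [P [Q { [P [Q { }]] }]]]

{ { { } } { } }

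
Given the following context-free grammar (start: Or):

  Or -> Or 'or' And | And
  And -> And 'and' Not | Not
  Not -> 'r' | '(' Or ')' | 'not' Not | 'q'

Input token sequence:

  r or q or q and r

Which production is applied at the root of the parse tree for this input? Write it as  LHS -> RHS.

[Or [Or [Or [And [Not r]]] or [And [Not q]]] or [And [And [Not q]] and [Not r]]]

Or -> Or 'or' And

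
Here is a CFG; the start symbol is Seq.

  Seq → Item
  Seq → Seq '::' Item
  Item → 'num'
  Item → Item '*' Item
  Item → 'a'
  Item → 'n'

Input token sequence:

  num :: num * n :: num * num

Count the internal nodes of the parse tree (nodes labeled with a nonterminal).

10

[Seq [Seq [Seq [Item num]] :: [Item [Item num] * [Item n]]] :: [Item [Item num] * [Item num]]]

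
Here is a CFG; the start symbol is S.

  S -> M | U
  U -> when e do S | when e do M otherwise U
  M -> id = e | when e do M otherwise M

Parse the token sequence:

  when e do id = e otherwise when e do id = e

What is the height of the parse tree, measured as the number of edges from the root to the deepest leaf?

5

[S [U when e do [M id = e] otherwise [U when e do [S [M id = e]]]]]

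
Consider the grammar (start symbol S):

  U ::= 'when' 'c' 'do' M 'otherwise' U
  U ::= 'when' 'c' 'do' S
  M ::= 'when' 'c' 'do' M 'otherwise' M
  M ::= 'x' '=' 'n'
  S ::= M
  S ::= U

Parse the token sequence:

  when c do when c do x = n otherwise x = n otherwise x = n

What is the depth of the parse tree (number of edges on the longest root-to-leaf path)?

[S [M when c do [M when c do [M x = n] otherwise [M x = n]] otherwise [M x = n]]]

4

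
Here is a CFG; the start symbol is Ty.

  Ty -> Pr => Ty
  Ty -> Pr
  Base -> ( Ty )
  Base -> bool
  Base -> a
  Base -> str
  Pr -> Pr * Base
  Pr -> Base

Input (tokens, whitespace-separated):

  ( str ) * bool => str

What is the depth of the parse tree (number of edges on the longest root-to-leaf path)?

7

[Ty [Pr [Pr [Base ( [Ty [Pr [Base str]]] )]] * [Base bool]] => [Ty [Pr [Base str]]]]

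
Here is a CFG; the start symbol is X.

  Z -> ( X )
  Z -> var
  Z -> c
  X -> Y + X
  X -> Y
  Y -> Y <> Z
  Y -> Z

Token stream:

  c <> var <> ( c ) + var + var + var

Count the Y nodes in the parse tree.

[X [Y [Y [Y [Z c]] <> [Z var]] <> [Z ( [X [Y [Z c]]] )]] + [X [Y [Z var]] + [X [Y [Z var]] + [X [Y [Z var]]]]]]

7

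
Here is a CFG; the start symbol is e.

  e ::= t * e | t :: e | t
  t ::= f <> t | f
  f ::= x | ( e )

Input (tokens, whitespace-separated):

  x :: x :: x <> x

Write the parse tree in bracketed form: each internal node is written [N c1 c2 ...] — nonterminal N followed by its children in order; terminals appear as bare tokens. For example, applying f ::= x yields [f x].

[e [t [f x]] :: [e [t [f x]] :: [e [t [f x] <> [t [f x]]]]]]

e
t :: e
f :: e
x :: e
x :: t :: e
x :: f :: e
x :: x :: e
x :: x :: t
x :: x :: f <> t
x :: x :: x <> t
x :: x :: x <> f
x :: x :: x <> x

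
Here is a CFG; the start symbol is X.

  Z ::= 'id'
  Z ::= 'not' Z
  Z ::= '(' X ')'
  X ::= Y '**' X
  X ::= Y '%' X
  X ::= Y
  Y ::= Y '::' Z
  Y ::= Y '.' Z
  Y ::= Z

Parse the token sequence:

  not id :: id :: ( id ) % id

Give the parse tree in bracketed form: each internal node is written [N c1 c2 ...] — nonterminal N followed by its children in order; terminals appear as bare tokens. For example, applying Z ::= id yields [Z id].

X
Y % X
Y :: Z % X
Y :: Z :: Z % X
Z :: Z :: Z % X
not Z :: Z :: Z % X
not id :: Z :: Z % X
not id :: id :: Z % X
not id :: id :: ( X ) % X
not id :: id :: ( Y ) % X
not id :: id :: ( Z ) % X
not id :: id :: ( id ) % X
not id :: id :: ( id ) % Y
not id :: id :: ( id ) % Z
not id :: id :: ( id ) % id

[X [Y [Y [Y [Z not [Z id]]] :: [Z id]] :: [Z ( [X [Y [Z id]]] )]] % [X [Y [Z id]]]]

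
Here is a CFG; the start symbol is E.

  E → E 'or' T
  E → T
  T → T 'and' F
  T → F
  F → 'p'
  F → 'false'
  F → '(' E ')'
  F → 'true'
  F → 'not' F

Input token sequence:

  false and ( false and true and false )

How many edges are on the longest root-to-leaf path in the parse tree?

[E [T [T [F false]] and [F ( [E [T [T [T [F false]] and [F true]] and [F false]]] )]]]

8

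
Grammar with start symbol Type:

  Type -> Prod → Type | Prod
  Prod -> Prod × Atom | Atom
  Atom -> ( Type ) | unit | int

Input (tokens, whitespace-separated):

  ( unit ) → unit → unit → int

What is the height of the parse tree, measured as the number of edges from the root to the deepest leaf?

[Type [Prod [Atom ( [Type [Prod [Atom unit]]] )]] → [Type [Prod [Atom unit]] → [Type [Prod [Atom unit]] → [Type [Prod [Atom int]]]]]]

6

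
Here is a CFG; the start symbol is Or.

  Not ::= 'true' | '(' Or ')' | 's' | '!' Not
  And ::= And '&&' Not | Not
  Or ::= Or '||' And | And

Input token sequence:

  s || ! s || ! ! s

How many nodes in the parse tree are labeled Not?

6

[Or [Or [Or [And [Not s]]] || [And [Not ! [Not s]]]] || [And [Not ! [Not ! [Not s]]]]]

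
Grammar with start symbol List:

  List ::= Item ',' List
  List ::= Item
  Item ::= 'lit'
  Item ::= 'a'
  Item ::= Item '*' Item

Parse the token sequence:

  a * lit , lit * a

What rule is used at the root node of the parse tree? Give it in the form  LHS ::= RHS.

List ::= Item ',' List

[List [Item [Item a] * [Item lit]] , [List [Item [Item lit] * [Item a]]]]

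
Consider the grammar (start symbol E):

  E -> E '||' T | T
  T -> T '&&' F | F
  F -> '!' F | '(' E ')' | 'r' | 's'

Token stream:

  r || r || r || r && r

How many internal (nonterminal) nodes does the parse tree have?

[E [E [E [E [T [F r]]] || [T [F r]]] || [T [F r]]] || [T [T [F r]] && [F r]]]

14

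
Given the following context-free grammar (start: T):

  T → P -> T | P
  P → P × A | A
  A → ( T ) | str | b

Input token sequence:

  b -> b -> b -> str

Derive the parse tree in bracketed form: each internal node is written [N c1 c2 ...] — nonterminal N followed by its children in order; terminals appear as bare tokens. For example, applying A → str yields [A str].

[T [P [A b]] -> [T [P [A b]] -> [T [P [A b]] -> [T [P [A str]]]]]]

T
P -> T
A -> T
b -> T
b -> P -> T
b -> A -> T
b -> b -> T
b -> b -> P -> T
b -> b -> A -> T
b -> b -> b -> T
b -> b -> b -> P
b -> b -> b -> A
b -> b -> b -> str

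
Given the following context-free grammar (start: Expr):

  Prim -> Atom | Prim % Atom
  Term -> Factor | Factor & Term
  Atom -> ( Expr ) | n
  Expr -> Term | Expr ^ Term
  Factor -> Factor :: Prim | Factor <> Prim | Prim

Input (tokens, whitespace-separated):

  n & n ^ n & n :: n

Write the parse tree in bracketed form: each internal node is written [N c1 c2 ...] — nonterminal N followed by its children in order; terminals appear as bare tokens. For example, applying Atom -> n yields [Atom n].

[Expr [Expr [Term [Factor [Prim [Atom n]]] & [Term [Factor [Prim [Atom n]]]]]] ^ [Term [Factor [Prim [Atom n]]] & [Term [Factor [Factor [Prim [Atom n]]] :: [Prim [Atom n]]]]]]

Expr
Expr ^ Term
Term ^ Term
Factor & Term ^ Term
Prim & Term ^ Term
Atom & Term ^ Term
n & Term ^ Term
n & Factor ^ Term
n & Prim ^ Term
n & Atom ^ Term
n & n ^ Term
n & n ^ Factor & Term
n & n ^ Prim & Term
n & n ^ Atom & Term
n & n ^ n & Term
n & n ^ n & Factor
n & n ^ n & Factor :: Prim
n & n ^ n & Prim :: Prim
n & n ^ n & Atom :: Prim
n & n ^ n & n :: Prim
n & n ^ n & n :: Atom
n & n ^ n & n :: n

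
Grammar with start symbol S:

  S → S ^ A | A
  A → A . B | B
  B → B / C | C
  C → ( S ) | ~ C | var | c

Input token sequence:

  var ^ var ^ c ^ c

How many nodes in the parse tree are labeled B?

4

[S [S [S [S [A [B [C var]]]] ^ [A [B [C var]]]] ^ [A [B [C c]]]] ^ [A [B [C c]]]]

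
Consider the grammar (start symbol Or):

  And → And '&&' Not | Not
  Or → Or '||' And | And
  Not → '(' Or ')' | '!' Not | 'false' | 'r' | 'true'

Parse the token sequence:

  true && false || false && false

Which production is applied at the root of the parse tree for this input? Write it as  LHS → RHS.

[Or [Or [And [And [Not true]] && [Not false]]] || [And [And [Not false]] && [Not false]]]

Or → Or '||' And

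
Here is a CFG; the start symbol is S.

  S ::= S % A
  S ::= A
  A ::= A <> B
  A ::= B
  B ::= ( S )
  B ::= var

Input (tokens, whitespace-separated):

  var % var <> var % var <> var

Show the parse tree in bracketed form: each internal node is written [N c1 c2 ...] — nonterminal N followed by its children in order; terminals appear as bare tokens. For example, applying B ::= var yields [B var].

[S [S [S [A [B var]]] % [A [A [B var]] <> [B var]]] % [A [A [B var]] <> [B var]]]

S
S % A
S % A % A
A % A % A
B % A % A
var % A % A
var % A <> B % A
var % B <> B % A
var % var <> B % A
var % var <> var % A
var % var <> var % A <> B
var % var <> var % B <> B
var % var <> var % var <> B
var % var <> var % var <> var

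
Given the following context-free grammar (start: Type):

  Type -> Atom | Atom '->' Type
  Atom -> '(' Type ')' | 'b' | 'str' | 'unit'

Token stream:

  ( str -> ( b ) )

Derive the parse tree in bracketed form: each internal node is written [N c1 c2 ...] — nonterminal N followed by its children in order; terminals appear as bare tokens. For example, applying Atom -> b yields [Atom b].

Type
Atom
( Type )
( Atom -> Type )
( str -> Type )
( str -> Atom )
( str -> ( Type ) )
( str -> ( Atom ) )
( str -> ( b ) )

[Type [Atom ( [Type [Atom str] -> [Type [Atom ( [Type [Atom b]] )]]] )]]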